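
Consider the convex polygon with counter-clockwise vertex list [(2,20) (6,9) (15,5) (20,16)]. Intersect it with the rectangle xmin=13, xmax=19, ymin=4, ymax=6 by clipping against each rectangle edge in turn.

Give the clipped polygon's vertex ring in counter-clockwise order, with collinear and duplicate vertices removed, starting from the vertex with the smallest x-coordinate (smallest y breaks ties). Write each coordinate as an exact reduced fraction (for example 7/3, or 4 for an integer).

1. After x ≥ 13: [(13,158/9) (13,53/9) (15,5) (20,16)]
2. After x ≤ 19: [(19,146/9) (13,158/9) (13,53/9) (15,5) (19,69/5)]
3. After y ≥ 4: [(19,146/9) (13,158/9) (13,53/9) (15,5) (19,69/5)]
4. After y ≤ 6: [(13,6) (13,53/9) (15,5) (170/11,6)]
5. Canonical ring: [(13,53/9) (15,5) (170/11,6) (13,6)]

Clipped polygon: [(13,53/9) (15,5) (170/11,6) (13,6)]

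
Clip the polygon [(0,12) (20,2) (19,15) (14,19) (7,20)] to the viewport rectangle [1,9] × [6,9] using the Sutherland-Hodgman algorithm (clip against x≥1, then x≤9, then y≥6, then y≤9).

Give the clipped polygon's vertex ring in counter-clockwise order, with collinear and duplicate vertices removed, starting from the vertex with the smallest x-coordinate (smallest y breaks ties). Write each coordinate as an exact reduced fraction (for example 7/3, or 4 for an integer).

Clipped polygon: [(6,9) (9,15/2) (9,9)]

1. After x ≥ 1: [(1,92/7) (1,23/2) (20,2) (19,15) (14,19) (7,20)]
2. After x ≤ 9: [(1,92/7) (1,23/2) (9,15/2) (9,138/7) (7,20)]
3. After y ≥ 6: [(1,92/7) (1,23/2) (9,15/2) (9,138/7) (7,20)]
4. After y ≤ 9: [(6,9) (9,15/2) (9,9)]
5. Canonical ring: [(6,9) (9,15/2) (9,9)]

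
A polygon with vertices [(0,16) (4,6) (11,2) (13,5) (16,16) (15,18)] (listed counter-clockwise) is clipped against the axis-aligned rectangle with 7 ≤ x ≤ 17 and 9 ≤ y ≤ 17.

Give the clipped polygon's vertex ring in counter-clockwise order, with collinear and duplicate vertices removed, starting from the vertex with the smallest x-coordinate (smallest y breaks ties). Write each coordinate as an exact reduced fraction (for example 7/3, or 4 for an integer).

1. After x ≥ 7: [(7,254/15) (7,30/7) (11,2) (13,5) (16,16) (15,18)]
2. After x ≤ 17: [(7,254/15) (7,30/7) (11,2) (13,5) (16,16) (15,18)]
3. After y ≥ 9: [(7,254/15) (7,9) (155/11,9) (16,16) (15,18)]
4. After y ≤ 17: [(15/2,17) (7,254/15) (7,9) (155/11,9) (16,16) (31/2,17)]
5. Canonical ring: [(7,9) (155/11,9) (16,16) (31/2,17) (15/2,17) (7,254/15)]

Clipped polygon: [(7,9) (155/11,9) (16,16) (31/2,17) (15/2,17) (7,254/15)]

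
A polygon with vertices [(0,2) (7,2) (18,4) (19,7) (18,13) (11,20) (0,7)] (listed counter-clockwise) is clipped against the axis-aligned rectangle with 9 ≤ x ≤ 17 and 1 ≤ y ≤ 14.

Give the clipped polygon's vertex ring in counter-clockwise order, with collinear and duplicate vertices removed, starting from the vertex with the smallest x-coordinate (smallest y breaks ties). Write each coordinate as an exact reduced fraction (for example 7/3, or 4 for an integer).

1. After x ≥ 9: [(9,26/11) (18,4) (19,7) (18,13) (11,20) (9,194/11)]
2. After x ≤ 17: [(9,26/11) (17,42/11) (17,14) (11,20) (9,194/11)]
3. After y ≥ 1: [(9,26/11) (17,42/11) (17,14) (11,20) (9,194/11)]
4. After y ≤ 14: [(9,14) (9,26/11) (17,42/11) (17,14) (17,14)]
5. Canonical ring: [(9,26/11) (17,42/11) (17,14) (9,14)]

Clipped polygon: [(9,26/11) (17,42/11) (17,14) (9,14)]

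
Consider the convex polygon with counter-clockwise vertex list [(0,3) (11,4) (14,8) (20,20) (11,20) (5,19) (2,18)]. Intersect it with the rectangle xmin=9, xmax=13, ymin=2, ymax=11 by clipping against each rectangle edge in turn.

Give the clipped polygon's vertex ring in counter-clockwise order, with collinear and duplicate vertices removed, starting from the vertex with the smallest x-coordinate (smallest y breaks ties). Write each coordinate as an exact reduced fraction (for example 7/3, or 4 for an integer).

1. After x ≥ 9: [(9,42/11) (11,4) (14,8) (20,20) (11,20) (9,59/3)]
2. After x ≤ 13: [(9,42/11) (11,4) (13,20/3) (13,20) (11,20) (9,59/3)]
3. After y ≥ 2: [(9,42/11) (11,4) (13,20/3) (13,20) (11,20) (9,59/3)]
4. After y ≤ 11: [(9,11) (9,42/11) (11,4) (13,20/3) (13,11)]
5. Canonical ring: [(9,42/11) (11,4) (13,20/3) (13,11) (9,11)]

Clipped polygon: [(9,42/11) (11,4) (13,20/3) (13,11) (9,11)]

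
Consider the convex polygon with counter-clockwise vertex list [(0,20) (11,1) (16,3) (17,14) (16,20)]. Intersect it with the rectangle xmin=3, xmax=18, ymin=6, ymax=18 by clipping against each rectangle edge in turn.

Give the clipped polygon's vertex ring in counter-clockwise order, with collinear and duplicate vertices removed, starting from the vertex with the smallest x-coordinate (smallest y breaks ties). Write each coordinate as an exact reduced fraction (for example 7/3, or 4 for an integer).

1. After x ≥ 3: [(3,20) (3,163/11) (11,1) (16,3) (17,14) (16,20)]
2. After x ≤ 18: [(3,20) (3,163/11) (11,1) (16,3) (17,14) (16,20)]
3. After y ≥ 6: [(3,20) (3,163/11) (154/19,6) (179/11,6) (17,14) (16,20)]
4. After y ≤ 18: [(3,18) (3,163/11) (154/19,6) (179/11,6) (17,14) (49/3,18)]
5. Canonical ring: [(3,163/11) (154/19,6) (179/11,6) (17,14) (49/3,18) (3,18)]

Clipped polygon: [(3,163/11) (154/19,6) (179/11,6) (17,14) (49/3,18) (3,18)]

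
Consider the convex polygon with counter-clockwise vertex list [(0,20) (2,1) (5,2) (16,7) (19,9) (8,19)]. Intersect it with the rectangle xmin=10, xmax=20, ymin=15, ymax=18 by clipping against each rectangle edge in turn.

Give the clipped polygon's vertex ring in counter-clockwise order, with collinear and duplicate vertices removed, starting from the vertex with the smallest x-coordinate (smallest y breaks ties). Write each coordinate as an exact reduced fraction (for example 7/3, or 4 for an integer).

Clipped polygon: [(10,15) (62/5,15) (10,189/11)]

1. After x ≥ 10: [(10,47/11) (16,7) (19,9) (10,189/11)]
2. After x ≤ 20: [(10,47/11) (16,7) (19,9) (10,189/11)]
3. After y ≥ 15: [(10,15) (62/5,15) (10,189/11)]
4. After y ≤ 18: [(10,15) (62/5,15) (10,189/11)]
5. Canonical ring: [(10,15) (62/5,15) (10,189/11)]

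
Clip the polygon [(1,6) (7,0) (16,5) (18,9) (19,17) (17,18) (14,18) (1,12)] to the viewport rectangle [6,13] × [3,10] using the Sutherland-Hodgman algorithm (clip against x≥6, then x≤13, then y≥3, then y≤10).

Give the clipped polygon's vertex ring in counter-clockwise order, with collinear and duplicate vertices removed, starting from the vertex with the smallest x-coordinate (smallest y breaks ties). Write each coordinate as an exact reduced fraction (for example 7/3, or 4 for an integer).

Clipped polygon: [(6,3) (62/5,3) (13,10/3) (13,10) (6,10)]

1. After x ≥ 6: [(6,1) (7,0) (16,5) (18,9) (19,17) (17,18) (14,18) (6,186/13)]
2. After x ≤ 13: [(6,1) (7,0) (13,10/3) (13,228/13) (6,186/13)]
3. After y ≥ 3: [(6,3) (62/5,3) (13,10/3) (13,228/13) (6,186/13)]
4. After y ≤ 10: [(6,10) (6,3) (62/5,3) (13,10/3) (13,10)]
5. Canonical ring: [(6,3) (62/5,3) (13,10/3) (13,10) (6,10)]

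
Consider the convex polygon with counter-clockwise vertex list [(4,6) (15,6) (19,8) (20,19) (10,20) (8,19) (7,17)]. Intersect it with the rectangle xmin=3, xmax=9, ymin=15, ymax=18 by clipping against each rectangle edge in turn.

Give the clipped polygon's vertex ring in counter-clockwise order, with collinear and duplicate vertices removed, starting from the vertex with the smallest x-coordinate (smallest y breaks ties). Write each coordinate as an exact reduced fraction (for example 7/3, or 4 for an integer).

Clipped polygon: [(71/11,15) (9,15) (9,18) (15/2,18) (7,17)]

1. After x ≥ 3: [(4,6) (15,6) (19,8) (20,19) (10,20) (8,19) (7,17)]
2. After x ≤ 9: [(4,6) (9,6) (9,39/2) (8,19) (7,17)]
3. After y ≥ 15: [(71/11,15) (9,15) (9,39/2) (8,19) (7,17)]
4. After y ≤ 18: [(71/11,15) (9,15) (9,18) (15/2,18) (7,17)]
5. Canonical ring: [(71/11,15) (9,15) (9,18) (15/2,18) (7,17)]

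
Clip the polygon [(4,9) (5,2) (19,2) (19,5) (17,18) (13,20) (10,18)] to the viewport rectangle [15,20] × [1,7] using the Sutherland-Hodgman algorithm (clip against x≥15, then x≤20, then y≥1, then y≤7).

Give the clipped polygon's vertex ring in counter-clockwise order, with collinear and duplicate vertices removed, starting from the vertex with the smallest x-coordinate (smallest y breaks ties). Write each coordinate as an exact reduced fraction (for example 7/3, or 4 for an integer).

1. After x ≥ 15: [(15,2) (19,2) (19,5) (17,18) (15,19)]
2. After x ≤ 20: [(15,2) (19,2) (19,5) (17,18) (15,19)]
3. After y ≥ 1: [(15,2) (19,2) (19,5) (17,18) (15,19)]
4. After y ≤ 7: [(15,7) (15,2) (19,2) (19,5) (243/13,7)]
5. Canonical ring: [(15,2) (19,2) (19,5) (243/13,7) (15,7)]

Clipped polygon: [(15,2) (19,2) (19,5) (243/13,7) (15,7)]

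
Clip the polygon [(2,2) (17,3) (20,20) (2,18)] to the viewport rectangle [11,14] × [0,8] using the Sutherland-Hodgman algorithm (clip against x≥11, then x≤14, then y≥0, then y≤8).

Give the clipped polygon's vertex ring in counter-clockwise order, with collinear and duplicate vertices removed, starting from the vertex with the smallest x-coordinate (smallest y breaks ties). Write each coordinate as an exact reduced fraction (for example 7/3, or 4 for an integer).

1. After x ≥ 11: [(11,13/5) (17,3) (20,20) (11,19)]
2. After x ≤ 14: [(11,13/5) (14,14/5) (14,58/3) (11,19)]
3. After y ≥ 0: [(11,13/5) (14,14/5) (14,58/3) (11,19)]
4. After y ≤ 8: [(11,8) (11,13/5) (14,14/5) (14,8)]
5. Canonical ring: [(11,13/5) (14,14/5) (14,8) (11,8)]

Clipped polygon: [(11,13/5) (14,14/5) (14,8) (11,8)]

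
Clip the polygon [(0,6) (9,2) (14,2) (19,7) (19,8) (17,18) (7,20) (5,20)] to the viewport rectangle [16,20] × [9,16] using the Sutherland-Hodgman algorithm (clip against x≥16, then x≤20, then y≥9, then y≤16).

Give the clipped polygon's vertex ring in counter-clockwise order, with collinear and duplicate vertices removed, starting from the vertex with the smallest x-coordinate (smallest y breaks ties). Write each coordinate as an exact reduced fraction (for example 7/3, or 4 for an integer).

1. After x ≥ 16: [(16,4) (19,7) (19,8) (17,18) (16,91/5)]
2. After x ≤ 20: [(16,4) (19,7) (19,8) (17,18) (16,91/5)]
3. After y ≥ 9: [(16,9) (94/5,9) (17,18) (16,91/5)]
4. After y ≤ 16: [(16,16) (16,9) (94/5,9) (87/5,16)]
5. Canonical ring: [(16,9) (94/5,9) (87/5,16) (16,16)]

Clipped polygon: [(16,9) (94/5,9) (87/5,16) (16,16)]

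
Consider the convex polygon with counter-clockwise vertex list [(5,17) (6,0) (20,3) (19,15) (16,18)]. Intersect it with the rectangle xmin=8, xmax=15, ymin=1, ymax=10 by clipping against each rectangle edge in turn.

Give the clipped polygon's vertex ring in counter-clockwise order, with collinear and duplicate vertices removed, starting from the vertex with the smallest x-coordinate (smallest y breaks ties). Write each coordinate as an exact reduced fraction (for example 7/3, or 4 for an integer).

1. After x ≥ 8: [(8,190/11) (8,3/7) (20,3) (19,15) (16,18)]
2. After x ≤ 15: [(15,197/11) (8,190/11) (8,3/7) (15,27/14)]
3. After y ≥ 1: [(15,197/11) (8,190/11) (8,1) (32/3,1) (15,27/14)]
4. After y ≤ 10: [(15,10) (8,10) (8,1) (32/3,1) (15,27/14)]
5. Canonical ring: [(8,1) (32/3,1) (15,27/14) (15,10) (8,10)]

Clipped polygon: [(8,1) (32/3,1) (15,27/14) (15,10) (8,10)]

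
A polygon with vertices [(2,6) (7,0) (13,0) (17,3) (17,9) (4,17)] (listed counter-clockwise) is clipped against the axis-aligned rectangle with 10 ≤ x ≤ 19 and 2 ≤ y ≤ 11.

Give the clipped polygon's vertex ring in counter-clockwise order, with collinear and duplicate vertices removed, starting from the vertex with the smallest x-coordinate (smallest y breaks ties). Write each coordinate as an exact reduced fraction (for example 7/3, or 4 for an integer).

Clipped polygon: [(10,2) (47/3,2) (17,3) (17,9) (55/4,11) (10,11)]

1. After x ≥ 10: [(10,0) (13,0) (17,3) (17,9) (10,173/13)]
2. After x ≤ 19: [(10,0) (13,0) (17,3) (17,9) (10,173/13)]
3. After y ≥ 2: [(10,2) (47/3,2) (17,3) (17,9) (10,173/13)]
4. After y ≤ 11: [(10,11) (10,2) (47/3,2) (17,3) (17,9) (55/4,11)]
5. Canonical ring: [(10,2) (47/3,2) (17,3) (17,9) (55/4,11) (10,11)]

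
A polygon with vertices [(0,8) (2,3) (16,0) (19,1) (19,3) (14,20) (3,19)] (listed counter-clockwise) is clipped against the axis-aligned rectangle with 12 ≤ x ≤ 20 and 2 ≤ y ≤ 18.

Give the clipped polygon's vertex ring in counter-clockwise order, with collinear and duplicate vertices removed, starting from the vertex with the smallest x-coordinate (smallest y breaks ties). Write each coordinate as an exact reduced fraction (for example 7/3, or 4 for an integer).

Clipped polygon: [(12,2) (19,2) (19,3) (248/17,18) (12,18)]

1. After x ≥ 12: [(12,6/7) (16,0) (19,1) (19,3) (14,20) (12,218/11)]
2. After x ≤ 20: [(12,6/7) (16,0) (19,1) (19,3) (14,20) (12,218/11)]
3. After y ≥ 2: [(12,2) (19,2) (19,3) (14,20) (12,218/11)]
4. After y ≤ 18: [(12,18) (12,2) (19,2) (19,3) (248/17,18)]
5. Canonical ring: [(12,2) (19,2) (19,3) (248/17,18) (12,18)]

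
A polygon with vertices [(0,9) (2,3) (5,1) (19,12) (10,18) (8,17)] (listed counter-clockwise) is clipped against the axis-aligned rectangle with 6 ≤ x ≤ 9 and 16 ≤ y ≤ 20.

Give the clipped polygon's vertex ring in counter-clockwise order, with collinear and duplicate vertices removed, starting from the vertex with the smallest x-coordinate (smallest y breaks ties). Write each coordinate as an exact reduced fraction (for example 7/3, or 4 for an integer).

1. After x ≥ 6: [(6,15) (6,25/14) (19,12) (10,18) (8,17)]
2. After x ≤ 9: [(6,15) (6,25/14) (9,29/7) (9,35/2) (8,17)]
3. After y ≥ 16: [(7,16) (9,16) (9,35/2) (8,17)]
4. After y ≤ 20: [(7,16) (9,16) (9,35/2) (8,17)]
5. Canonical ring: [(7,16) (9,16) (9,35/2) (8,17)]

Clipped polygon: [(7,16) (9,16) (9,35/2) (8,17)]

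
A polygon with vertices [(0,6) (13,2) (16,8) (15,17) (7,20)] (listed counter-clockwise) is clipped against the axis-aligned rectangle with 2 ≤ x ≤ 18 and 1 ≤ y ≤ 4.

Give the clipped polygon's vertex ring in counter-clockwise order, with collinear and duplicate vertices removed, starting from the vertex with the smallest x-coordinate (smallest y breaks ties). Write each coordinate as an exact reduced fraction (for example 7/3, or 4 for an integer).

1. After x ≥ 2: [(2,10) (2,70/13) (13,2) (16,8) (15,17) (7,20)]
2. After x ≤ 18: [(2,10) (2,70/13) (13,2) (16,8) (15,17) (7,20)]
3. After y ≥ 1: [(2,10) (2,70/13) (13,2) (16,8) (15,17) (7,20)]
4. After y ≤ 4: [(13/2,4) (13,2) (14,4)]
5. Canonical ring: [(13/2,4) (13,2) (14,4)]

Clipped polygon: [(13/2,4) (13,2) (14,4)]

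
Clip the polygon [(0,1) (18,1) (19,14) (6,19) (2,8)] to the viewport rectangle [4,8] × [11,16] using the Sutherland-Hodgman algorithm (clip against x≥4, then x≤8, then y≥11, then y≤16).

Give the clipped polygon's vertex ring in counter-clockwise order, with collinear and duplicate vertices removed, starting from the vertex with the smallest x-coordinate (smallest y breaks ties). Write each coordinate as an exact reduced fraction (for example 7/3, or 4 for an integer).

Clipped polygon: [(4,11) (8,11) (8,16) (54/11,16) (4,27/2)]

1. After x ≥ 4: [(4,1) (18,1) (19,14) (6,19) (4,27/2)]
2. After x ≤ 8: [(4,1) (8,1) (8,237/13) (6,19) (4,27/2)]
3. After y ≥ 11: [(4,11) (8,11) (8,237/13) (6,19) (4,27/2)]
4. After y ≤ 16: [(4,11) (8,11) (8,16) (54/11,16) (4,27/2)]
5. Canonical ring: [(4,11) (8,11) (8,16) (54/11,16) (4,27/2)]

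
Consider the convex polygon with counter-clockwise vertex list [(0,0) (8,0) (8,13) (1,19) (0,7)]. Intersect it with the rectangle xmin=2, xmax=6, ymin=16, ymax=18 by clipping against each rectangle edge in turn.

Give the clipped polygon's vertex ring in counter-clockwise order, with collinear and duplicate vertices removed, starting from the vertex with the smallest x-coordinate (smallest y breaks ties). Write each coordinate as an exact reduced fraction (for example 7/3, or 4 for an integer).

Clipped polygon: [(2,16) (9/2,16) (13/6,18) (2,18)]

1. After x ≥ 2: [(2,0) (8,0) (8,13) (2,127/7)]
2. After x ≤ 6: [(2,0) (6,0) (6,103/7) (2,127/7)]
3. After y ≥ 16: [(2,16) (9/2,16) (2,127/7)]
4. After y ≤ 18: [(2,18) (2,16) (9/2,16) (13/6,18)]
5. Canonical ring: [(2,16) (9/2,16) (13/6,18) (2,18)]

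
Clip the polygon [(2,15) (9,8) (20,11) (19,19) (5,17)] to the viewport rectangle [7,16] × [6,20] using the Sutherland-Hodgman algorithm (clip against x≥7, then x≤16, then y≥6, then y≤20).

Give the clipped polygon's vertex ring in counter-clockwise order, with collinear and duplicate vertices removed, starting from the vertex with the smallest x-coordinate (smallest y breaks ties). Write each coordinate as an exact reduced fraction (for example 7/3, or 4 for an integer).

1. After x ≥ 7: [(7,10) (9,8) (20,11) (19,19) (7,121/7)]
2. After x ≤ 16: [(7,10) (9,8) (16,109/11) (16,130/7) (7,121/7)]
3. After y ≥ 6: [(7,10) (9,8) (16,109/11) (16,130/7) (7,121/7)]
4. After y ≤ 20: [(7,10) (9,8) (16,109/11) (16,130/7) (7,121/7)]
5. Canonical ring: [(7,10) (9,8) (16,109/11) (16,130/7) (7,121/7)]

Clipped polygon: [(7,10) (9,8) (16,109/11) (16,130/7) (7,121/7)]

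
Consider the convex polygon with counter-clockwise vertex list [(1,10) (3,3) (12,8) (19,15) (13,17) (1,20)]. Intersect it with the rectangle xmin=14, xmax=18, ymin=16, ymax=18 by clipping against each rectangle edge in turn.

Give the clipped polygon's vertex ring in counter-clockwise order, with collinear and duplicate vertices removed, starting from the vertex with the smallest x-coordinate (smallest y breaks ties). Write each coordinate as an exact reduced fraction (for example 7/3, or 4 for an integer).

Clipped polygon: [(14,16) (16,16) (14,50/3)]

1. After x ≥ 14: [(14,10) (19,15) (14,50/3)]
2. After x ≤ 18: [(14,10) (18,14) (18,46/3) (14,50/3)]
3. After y ≥ 16: [(14,16) (16,16) (14,50/3)]
4. After y ≤ 18: [(14,16) (16,16) (14,50/3)]
5. Canonical ring: [(14,16) (16,16) (14,50/3)]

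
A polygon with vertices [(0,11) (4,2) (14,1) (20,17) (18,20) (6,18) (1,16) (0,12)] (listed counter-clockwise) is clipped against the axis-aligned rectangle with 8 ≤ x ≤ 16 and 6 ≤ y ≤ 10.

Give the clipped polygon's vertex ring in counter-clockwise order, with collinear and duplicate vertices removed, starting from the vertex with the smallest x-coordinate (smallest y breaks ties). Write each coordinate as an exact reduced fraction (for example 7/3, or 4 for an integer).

Clipped polygon: [(8,6) (127/8,6) (16,19/3) (16,10) (8,10)]

1. After x ≥ 8: [(8,8/5) (14,1) (20,17) (18,20) (8,55/3)]
2. After x ≤ 16: [(8,8/5) (14,1) (16,19/3) (16,59/3) (8,55/3)]
3. After y ≥ 6: [(8,6) (127/8,6) (16,19/3) (16,59/3) (8,55/3)]
4. After y ≤ 10: [(8,10) (8,6) (127/8,6) (16,19/3) (16,10)]
5. Canonical ring: [(8,6) (127/8,6) (16,19/3) (16,10) (8,10)]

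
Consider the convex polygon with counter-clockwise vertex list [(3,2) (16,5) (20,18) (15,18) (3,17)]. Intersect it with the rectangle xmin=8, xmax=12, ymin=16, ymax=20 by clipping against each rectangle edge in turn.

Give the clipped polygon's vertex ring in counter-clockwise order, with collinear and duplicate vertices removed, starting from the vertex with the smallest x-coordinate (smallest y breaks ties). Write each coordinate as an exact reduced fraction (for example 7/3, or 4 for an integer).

Clipped polygon: [(8,16) (12,16) (12,71/4) (8,209/12)]

1. After x ≥ 8: [(8,41/13) (16,5) (20,18) (15,18) (8,209/12)]
2. After x ≤ 12: [(8,41/13) (12,53/13) (12,71/4) (8,209/12)]
3. After y ≥ 16: [(8,16) (12,16) (12,71/4) (8,209/12)]
4. After y ≤ 20: [(8,16) (12,16) (12,71/4) (8,209/12)]
5. Canonical ring: [(8,16) (12,16) (12,71/4) (8,209/12)]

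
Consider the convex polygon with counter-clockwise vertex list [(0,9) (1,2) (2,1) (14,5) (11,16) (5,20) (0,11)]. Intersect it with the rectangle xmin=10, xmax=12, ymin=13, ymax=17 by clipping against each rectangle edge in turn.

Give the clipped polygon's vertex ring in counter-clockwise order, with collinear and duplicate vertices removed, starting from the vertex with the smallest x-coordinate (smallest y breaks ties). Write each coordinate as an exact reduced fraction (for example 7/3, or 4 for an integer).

Clipped polygon: [(10,13) (130/11,13) (11,16) (10,50/3)]

1. After x ≥ 10: [(10,11/3) (14,5) (11,16) (10,50/3)]
2. After x ≤ 12: [(10,11/3) (12,13/3) (12,37/3) (11,16) (10,50/3)]
3. After y ≥ 13: [(10,13) (130/11,13) (11,16) (10,50/3)]
4. After y ≤ 17: [(10,13) (130/11,13) (11,16) (10,50/3)]
5. Canonical ring: [(10,13) (130/11,13) (11,16) (10,50/3)]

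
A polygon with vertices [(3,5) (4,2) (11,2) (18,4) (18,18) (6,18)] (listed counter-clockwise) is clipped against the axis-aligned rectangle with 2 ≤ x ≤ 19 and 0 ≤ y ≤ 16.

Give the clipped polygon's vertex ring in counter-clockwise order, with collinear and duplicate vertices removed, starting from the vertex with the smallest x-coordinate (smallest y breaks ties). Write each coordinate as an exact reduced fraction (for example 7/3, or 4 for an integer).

1. After x ≥ 2: [(3,5) (4,2) (11,2) (18,4) (18,18) (6,18)]
2. After x ≤ 19: [(3,5) (4,2) (11,2) (18,4) (18,18) (6,18)]
3. After y ≥ 0: [(3,5) (4,2) (11,2) (18,4) (18,18) (6,18)]
4. After y ≤ 16: [(72/13,16) (3,5) (4,2) (11,2) (18,4) (18,16)]
5. Canonical ring: [(3,5) (4,2) (11,2) (18,4) (18,16) (72/13,16)]

Clipped polygon: [(3,5) (4,2) (11,2) (18,4) (18,16) (72/13,16)]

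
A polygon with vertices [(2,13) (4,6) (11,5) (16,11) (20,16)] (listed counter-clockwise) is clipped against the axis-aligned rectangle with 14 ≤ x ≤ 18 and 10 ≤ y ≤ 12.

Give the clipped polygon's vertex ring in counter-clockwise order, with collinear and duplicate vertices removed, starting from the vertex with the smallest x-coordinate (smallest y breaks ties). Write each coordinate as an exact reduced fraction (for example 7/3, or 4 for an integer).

Clipped polygon: [(14,10) (91/6,10) (16,11) (84/5,12) (14,12)]

1. After x ≥ 14: [(14,15) (14,43/5) (16,11) (20,16)]
2. After x ≤ 18: [(18,47/3) (14,15) (14,43/5) (16,11) (18,27/2)]
3. After y ≥ 10: [(18,47/3) (14,15) (14,10) (91/6,10) (16,11) (18,27/2)]
4. After y ≤ 12: [(14,12) (14,10) (91/6,10) (16,11) (84/5,12)]
5. Canonical ring: [(14,10) (91/6,10) (16,11) (84/5,12) (14,12)]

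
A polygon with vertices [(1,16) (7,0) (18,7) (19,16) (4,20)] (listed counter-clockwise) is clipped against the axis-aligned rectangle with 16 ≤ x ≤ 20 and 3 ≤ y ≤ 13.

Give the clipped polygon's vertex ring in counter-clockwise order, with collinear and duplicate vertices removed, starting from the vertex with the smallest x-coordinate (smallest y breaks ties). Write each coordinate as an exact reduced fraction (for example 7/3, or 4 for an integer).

Clipped polygon: [(16,63/11) (18,7) (56/3,13) (16,13)]

1. After x ≥ 16: [(16,63/11) (18,7) (19,16) (16,84/5)]
2. After x ≤ 20: [(16,63/11) (18,7) (19,16) (16,84/5)]
3. After y ≥ 3: [(16,63/11) (18,7) (19,16) (16,84/5)]
4. After y ≤ 13: [(16,13) (16,63/11) (18,7) (56/3,13)]
5. Canonical ring: [(16,63/11) (18,7) (56/3,13) (16,13)]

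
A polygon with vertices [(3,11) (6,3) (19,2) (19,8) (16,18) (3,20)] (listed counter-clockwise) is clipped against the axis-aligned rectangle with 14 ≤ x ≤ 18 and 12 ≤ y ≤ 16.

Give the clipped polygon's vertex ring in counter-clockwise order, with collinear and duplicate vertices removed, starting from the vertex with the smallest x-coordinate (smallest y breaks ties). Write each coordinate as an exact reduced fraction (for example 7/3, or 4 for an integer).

Clipped polygon: [(14,12) (89/5,12) (83/5,16) (14,16)]

1. After x ≥ 14: [(14,31/13) (19,2) (19,8) (16,18) (14,238/13)]
2. After x ≤ 18: [(14,31/13) (18,27/13) (18,34/3) (16,18) (14,238/13)]
3. After y ≥ 12: [(14,12) (89/5,12) (16,18) (14,238/13)]
4. After y ≤ 16: [(14,16) (14,12) (89/5,12) (83/5,16)]
5. Canonical ring: [(14,12) (89/5,12) (83/5,16) (14,16)]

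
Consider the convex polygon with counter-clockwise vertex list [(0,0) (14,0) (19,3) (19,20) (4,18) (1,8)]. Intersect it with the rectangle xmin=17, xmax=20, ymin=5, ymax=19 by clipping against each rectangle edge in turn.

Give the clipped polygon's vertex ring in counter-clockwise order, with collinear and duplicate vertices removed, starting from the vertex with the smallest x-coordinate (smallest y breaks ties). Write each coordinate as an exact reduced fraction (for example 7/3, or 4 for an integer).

Clipped polygon: [(17,5) (19,5) (19,19) (17,19)]

1. After x ≥ 17: [(17,9/5) (19,3) (19,20) (17,296/15)]
2. After x ≤ 20: [(17,9/5) (19,3) (19,20) (17,296/15)]
3. After y ≥ 5: [(17,5) (19,5) (19,20) (17,296/15)]
4. After y ≤ 19: [(17,19) (17,5) (19,5) (19,19)]
5. Canonical ring: [(17,5) (19,5) (19,19) (17,19)]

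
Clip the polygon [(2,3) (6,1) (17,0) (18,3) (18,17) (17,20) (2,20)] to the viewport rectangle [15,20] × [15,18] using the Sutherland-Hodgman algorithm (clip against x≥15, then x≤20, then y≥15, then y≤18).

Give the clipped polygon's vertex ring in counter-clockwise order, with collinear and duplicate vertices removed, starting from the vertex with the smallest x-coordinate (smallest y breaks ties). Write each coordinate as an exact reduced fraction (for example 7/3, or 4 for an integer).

1. After x ≥ 15: [(15,2/11) (17,0) (18,3) (18,17) (17,20) (15,20)]
2. After x ≤ 20: [(15,2/11) (17,0) (18,3) (18,17) (17,20) (15,20)]
3. After y ≥ 15: [(15,15) (18,15) (18,17) (17,20) (15,20)]
4. After y ≤ 18: [(15,18) (15,15) (18,15) (18,17) (53/3,18)]
5. Canonical ring: [(15,15) (18,15) (18,17) (53/3,18) (15,18)]

Clipped polygon: [(15,15) (18,15) (18,17) (53/3,18) (15,18)]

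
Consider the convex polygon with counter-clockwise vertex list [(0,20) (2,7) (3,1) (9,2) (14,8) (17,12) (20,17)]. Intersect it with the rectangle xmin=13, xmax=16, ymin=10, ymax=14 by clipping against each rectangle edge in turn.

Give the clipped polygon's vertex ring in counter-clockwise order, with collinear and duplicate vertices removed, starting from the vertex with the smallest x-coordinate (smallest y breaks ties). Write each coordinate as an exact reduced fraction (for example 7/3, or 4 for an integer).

Clipped polygon: [(13,10) (31/2,10) (16,32/3) (16,14) (13,14)]

1. After x ≥ 13: [(13,361/20) (13,34/5) (14,8) (17,12) (20,17)]
2. After x ≤ 16: [(16,88/5) (13,361/20) (13,34/5) (14,8) (16,32/3)]
3. After y ≥ 10: [(16,88/5) (13,361/20) (13,10) (31/2,10) (16,32/3)]
4. After y ≤ 14: [(16,14) (13,14) (13,10) (31/2,10) (16,32/3)]
5. Canonical ring: [(13,10) (31/2,10) (16,32/3) (16,14) (13,14)]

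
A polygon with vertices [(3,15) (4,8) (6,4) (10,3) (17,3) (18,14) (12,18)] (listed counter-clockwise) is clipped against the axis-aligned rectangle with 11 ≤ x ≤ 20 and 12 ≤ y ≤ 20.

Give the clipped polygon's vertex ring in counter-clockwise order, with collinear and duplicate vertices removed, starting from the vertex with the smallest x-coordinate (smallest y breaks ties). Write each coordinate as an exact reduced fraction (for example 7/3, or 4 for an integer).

Clipped polygon: [(11,12) (196/11,12) (18,14) (12,18) (11,53/3)]

1. After x ≥ 11: [(11,53/3) (11,3) (17,3) (18,14) (12,18)]
2. After x ≤ 20: [(11,53/3) (11,3) (17,3) (18,14) (12,18)]
3. After y ≥ 12: [(11,53/3) (11,12) (196/11,12) (18,14) (12,18)]
4. After y ≤ 20: [(11,53/3) (11,12) (196/11,12) (18,14) (12,18)]
5. Canonical ring: [(11,12) (196/11,12) (18,14) (12,18) (11,53/3)]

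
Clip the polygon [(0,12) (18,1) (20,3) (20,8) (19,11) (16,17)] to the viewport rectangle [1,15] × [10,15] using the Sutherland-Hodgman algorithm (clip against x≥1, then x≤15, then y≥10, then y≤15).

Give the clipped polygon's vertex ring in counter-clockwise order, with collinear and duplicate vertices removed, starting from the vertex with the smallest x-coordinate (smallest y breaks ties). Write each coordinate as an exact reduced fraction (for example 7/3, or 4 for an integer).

1. After x ≥ 1: [(1,197/16) (1,205/18) (18,1) (20,3) (20,8) (19,11) (16,17)]
2. After x ≤ 15: [(15,267/16) (1,197/16) (1,205/18) (15,17/6)]
3. After y ≥ 10: [(15,10) (15,267/16) (1,197/16) (1,205/18) (36/11,10)]
4. After y ≤ 15: [(15,10) (15,15) (48/5,15) (1,197/16) (1,205/18) (36/11,10)]
5. Canonical ring: [(1,205/18) (36/11,10) (15,10) (15,15) (48/5,15) (1,197/16)]

Clipped polygon: [(1,205/18) (36/11,10) (15,10) (15,15) (48/5,15) (1,197/16)]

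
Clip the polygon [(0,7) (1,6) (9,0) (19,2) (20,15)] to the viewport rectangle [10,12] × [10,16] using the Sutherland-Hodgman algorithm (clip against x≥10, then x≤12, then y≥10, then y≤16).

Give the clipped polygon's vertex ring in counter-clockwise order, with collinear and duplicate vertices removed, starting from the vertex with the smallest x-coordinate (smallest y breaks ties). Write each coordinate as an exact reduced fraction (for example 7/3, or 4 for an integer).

1. After x ≥ 10: [(10,11) (10,1/5) (19,2) (20,15)]
2. After x ≤ 12: [(12,59/5) (10,11) (10,1/5) (12,3/5)]
3. After y ≥ 10: [(12,10) (12,59/5) (10,11) (10,10)]
4. After y ≤ 16: [(12,10) (12,59/5) (10,11) (10,10)]
5. Canonical ring: [(10,10) (12,10) (12,59/5) (10,11)]

Clipped polygon: [(10,10) (12,10) (12,59/5) (10,11)]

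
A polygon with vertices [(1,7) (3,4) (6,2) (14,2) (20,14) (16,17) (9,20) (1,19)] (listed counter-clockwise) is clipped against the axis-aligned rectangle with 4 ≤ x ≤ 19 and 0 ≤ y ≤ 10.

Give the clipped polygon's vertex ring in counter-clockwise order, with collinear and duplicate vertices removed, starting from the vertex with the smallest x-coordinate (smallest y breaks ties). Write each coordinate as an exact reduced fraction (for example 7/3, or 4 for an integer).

1. After x ≥ 4: [(4,10/3) (6,2) (14,2) (20,14) (16,17) (9,20) (4,155/8)]
2. After x ≤ 19: [(4,10/3) (6,2) (14,2) (19,12) (19,59/4) (16,17) (9,20) (4,155/8)]
3. After y ≥ 0: [(4,10/3) (6,2) (14,2) (19,12) (19,59/4) (16,17) (9,20) (4,155/8)]
4. After y ≤ 10: [(4,10) (4,10/3) (6,2) (14,2) (18,10)]
5. Canonical ring: [(4,10/3) (6,2) (14,2) (18,10) (4,10)]

Clipped polygon: [(4,10/3) (6,2) (14,2) (18,10) (4,10)]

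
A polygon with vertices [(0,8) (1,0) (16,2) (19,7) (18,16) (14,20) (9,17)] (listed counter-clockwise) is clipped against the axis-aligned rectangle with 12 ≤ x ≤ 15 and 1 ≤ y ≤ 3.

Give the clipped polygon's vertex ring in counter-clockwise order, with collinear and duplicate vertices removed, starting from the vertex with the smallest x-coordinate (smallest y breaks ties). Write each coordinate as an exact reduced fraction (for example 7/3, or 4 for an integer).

1. After x ≥ 12: [(12,22/15) (16,2) (19,7) (18,16) (14,20) (12,94/5)]
2. After x ≤ 15: [(12,22/15) (15,28/15) (15,19) (14,20) (12,94/5)]
3. After y ≥ 1: [(12,22/15) (15,28/15) (15,19) (14,20) (12,94/5)]
4. After y ≤ 3: [(12,3) (12,22/15) (15,28/15) (15,3)]
5. Canonical ring: [(12,22/15) (15,28/15) (15,3) (12,3)]

Clipped polygon: [(12,22/15) (15,28/15) (15,3) (12,3)]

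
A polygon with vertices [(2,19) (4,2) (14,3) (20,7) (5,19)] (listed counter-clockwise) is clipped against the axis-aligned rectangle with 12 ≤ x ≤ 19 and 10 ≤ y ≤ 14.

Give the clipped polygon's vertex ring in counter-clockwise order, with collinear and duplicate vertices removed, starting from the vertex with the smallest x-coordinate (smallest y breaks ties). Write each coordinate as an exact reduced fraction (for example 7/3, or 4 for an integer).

1. After x ≥ 12: [(12,14/5) (14,3) (20,7) (12,67/5)]
2. After x ≤ 19: [(12,14/5) (14,3) (19,19/3) (19,39/5) (12,67/5)]
3. After y ≥ 10: [(12,10) (65/4,10) (12,67/5)]
4. After y ≤ 14: [(12,10) (65/4,10) (12,67/5)]
5. Canonical ring: [(12,10) (65/4,10) (12,67/5)]

Clipped polygon: [(12,10) (65/4,10) (12,67/5)]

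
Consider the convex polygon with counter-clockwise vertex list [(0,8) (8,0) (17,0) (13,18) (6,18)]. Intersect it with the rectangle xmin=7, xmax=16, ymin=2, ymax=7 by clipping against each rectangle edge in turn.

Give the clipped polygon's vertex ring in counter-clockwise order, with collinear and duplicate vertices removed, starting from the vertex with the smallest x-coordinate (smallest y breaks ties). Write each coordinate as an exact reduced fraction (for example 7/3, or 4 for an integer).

1. After x ≥ 7: [(7,1) (8,0) (17,0) (13,18) (7,18)]
2. After x ≤ 16: [(7,1) (8,0) (16,0) (16,9/2) (13,18) (7,18)]
3. After y ≥ 2: [(7,2) (16,2) (16,9/2) (13,18) (7,18)]
4. After y ≤ 7: [(7,7) (7,2) (16,2) (16,9/2) (139/9,7)]
5. Canonical ring: [(7,2) (16,2) (16,9/2) (139/9,7) (7,7)]

Clipped polygon: [(7,2) (16,2) (16,9/2) (139/9,7) (7,7)]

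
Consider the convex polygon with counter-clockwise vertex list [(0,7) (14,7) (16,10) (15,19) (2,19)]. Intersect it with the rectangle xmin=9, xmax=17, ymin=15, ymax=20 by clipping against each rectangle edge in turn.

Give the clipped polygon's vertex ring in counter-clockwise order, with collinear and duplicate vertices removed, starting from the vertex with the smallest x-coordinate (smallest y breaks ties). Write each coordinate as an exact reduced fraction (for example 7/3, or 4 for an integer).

Clipped polygon: [(9,15) (139/9,15) (15,19) (9,19)]

1. After x ≥ 9: [(9,7) (14,7) (16,10) (15,19) (9,19)]
2. After x ≤ 17: [(9,7) (14,7) (16,10) (15,19) (9,19)]
3. After y ≥ 15: [(9,15) (139/9,15) (15,19) (9,19)]
4. After y ≤ 20: [(9,15) (139/9,15) (15,19) (9,19)]
5. Canonical ring: [(9,15) (139/9,15) (15,19) (9,19)]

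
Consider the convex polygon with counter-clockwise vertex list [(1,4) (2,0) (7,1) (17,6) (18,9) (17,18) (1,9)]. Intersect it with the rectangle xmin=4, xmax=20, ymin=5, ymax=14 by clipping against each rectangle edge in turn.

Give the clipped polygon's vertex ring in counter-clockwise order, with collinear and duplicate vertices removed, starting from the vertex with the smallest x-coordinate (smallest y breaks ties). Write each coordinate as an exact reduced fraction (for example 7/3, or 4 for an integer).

Clipped polygon: [(4,5) (15,5) (17,6) (18,9) (157/9,14) (89/9,14) (4,171/16)]

1. After x ≥ 4: [(4,2/5) (7,1) (17,6) (18,9) (17,18) (4,171/16)]
2. After x ≤ 20: [(4,2/5) (7,1) (17,6) (18,9) (17,18) (4,171/16)]
3. After y ≥ 5: [(4,5) (15,5) (17,6) (18,9) (17,18) (4,171/16)]
4. After y ≤ 14: [(4,5) (15,5) (17,6) (18,9) (157/9,14) (89/9,14) (4,171/16)]
5. Canonical ring: [(4,5) (15,5) (17,6) (18,9) (157/9,14) (89/9,14) (4,171/16)]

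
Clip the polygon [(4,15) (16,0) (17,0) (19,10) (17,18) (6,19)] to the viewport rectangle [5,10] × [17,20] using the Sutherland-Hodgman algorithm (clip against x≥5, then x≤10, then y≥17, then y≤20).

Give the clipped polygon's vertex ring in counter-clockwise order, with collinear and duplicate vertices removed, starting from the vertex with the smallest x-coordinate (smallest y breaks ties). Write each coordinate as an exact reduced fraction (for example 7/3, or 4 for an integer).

1. After x ≥ 5: [(5,17) (5,55/4) (16,0) (17,0) (19,10) (17,18) (6,19)]
2. After x ≤ 10: [(5,17) (5,55/4) (10,15/2) (10,205/11) (6,19)]
3. After y ≥ 17: [(5,17) (5,17) (10,17) (10,205/11) (6,19)]
4. After y ≤ 20: [(5,17) (5,17) (10,17) (10,205/11) (6,19)]
5. Canonical ring: [(5,17) (10,17) (10,205/11) (6,19)]

Clipped polygon: [(5,17) (10,17) (10,205/11) (6,19)]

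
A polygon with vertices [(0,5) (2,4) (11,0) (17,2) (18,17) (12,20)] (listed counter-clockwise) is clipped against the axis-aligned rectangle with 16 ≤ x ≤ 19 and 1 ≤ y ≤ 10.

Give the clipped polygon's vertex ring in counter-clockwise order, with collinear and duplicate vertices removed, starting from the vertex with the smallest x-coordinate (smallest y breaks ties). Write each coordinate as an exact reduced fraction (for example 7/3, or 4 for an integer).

Clipped polygon: [(16,5/3) (17,2) (263/15,10) (16,10)]

1. After x ≥ 16: [(16,5/3) (17,2) (18,17) (16,18)]
2. After x ≤ 19: [(16,5/3) (17,2) (18,17) (16,18)]
3. After y ≥ 1: [(16,5/3) (17,2) (18,17) (16,18)]
4. After y ≤ 10: [(16,10) (16,5/3) (17,2) (263/15,10)]
5. Canonical ring: [(16,5/3) (17,2) (263/15,10) (16,10)]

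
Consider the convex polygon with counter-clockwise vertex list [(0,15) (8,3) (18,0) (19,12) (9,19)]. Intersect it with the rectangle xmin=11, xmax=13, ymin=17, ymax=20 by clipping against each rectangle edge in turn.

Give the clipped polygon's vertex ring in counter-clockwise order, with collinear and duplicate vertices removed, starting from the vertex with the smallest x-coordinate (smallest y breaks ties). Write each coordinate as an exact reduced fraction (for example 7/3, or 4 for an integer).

1. After x ≥ 11: [(11,21/10) (18,0) (19,12) (11,88/5)]
2. After x ≤ 13: [(11,21/10) (13,3/2) (13,81/5) (11,88/5)]
3. After y ≥ 17: [(11,17) (83/7,17) (11,88/5)]
4. After y ≤ 20: [(11,17) (83/7,17) (11,88/5)]
5. Canonical ring: [(11,17) (83/7,17) (11,88/5)]

Clipped polygon: [(11,17) (83/7,17) (11,88/5)]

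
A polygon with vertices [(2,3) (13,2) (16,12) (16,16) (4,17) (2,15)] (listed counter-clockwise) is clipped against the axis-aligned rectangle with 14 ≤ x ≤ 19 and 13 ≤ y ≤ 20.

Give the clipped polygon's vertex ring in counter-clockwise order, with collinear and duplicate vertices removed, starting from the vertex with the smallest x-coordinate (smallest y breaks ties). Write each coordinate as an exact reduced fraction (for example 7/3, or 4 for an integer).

Clipped polygon: [(14,13) (16,13) (16,16) (14,97/6)]

1. After x ≥ 14: [(14,16/3) (16,12) (16,16) (14,97/6)]
2. After x ≤ 19: [(14,16/3) (16,12) (16,16) (14,97/6)]
3. After y ≥ 13: [(14,13) (16,13) (16,16) (14,97/6)]
4. After y ≤ 20: [(14,13) (16,13) (16,16) (14,97/6)]
5. Canonical ring: [(14,13) (16,13) (16,16) (14,97/6)]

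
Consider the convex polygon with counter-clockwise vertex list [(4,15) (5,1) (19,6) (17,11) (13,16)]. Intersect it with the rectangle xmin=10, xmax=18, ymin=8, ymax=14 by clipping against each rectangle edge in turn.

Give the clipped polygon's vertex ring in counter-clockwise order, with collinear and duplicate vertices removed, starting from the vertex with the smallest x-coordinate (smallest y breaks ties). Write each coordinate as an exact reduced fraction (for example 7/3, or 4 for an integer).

Clipped polygon: [(10,8) (18,8) (18,17/2) (17,11) (73/5,14) (10,14)]

1. After x ≥ 10: [(10,47/3) (10,39/14) (19,6) (17,11) (13,16)]
2. After x ≤ 18: [(10,47/3) (10,39/14) (18,79/14) (18,17/2) (17,11) (13,16)]
3. After y ≥ 8: [(10,47/3) (10,8) (18,8) (18,17/2) (17,11) (13,16)]
4. After y ≤ 14: [(10,14) (10,8) (18,8) (18,17/2) (17,11) (73/5,14)]
5. Canonical ring: [(10,8) (18,8) (18,17/2) (17,11) (73/5,14) (10,14)]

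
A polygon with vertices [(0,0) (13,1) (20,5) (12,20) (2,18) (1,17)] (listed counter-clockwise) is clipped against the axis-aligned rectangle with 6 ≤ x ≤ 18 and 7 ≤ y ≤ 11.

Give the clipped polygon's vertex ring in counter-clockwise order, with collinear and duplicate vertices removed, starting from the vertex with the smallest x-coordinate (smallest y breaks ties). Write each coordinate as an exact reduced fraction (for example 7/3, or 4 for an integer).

Clipped polygon: [(6,7) (18,7) (18,35/4) (84/5,11) (6,11)]

1. After x ≥ 6: [(6,6/13) (13,1) (20,5) (12,20) (6,94/5)]
2. After x ≤ 18: [(6,6/13) (13,1) (18,27/7) (18,35/4) (12,20) (6,94/5)]
3. After y ≥ 7: [(6,7) (18,7) (18,35/4) (12,20) (6,94/5)]
4. After y ≤ 11: [(6,11) (6,7) (18,7) (18,35/4) (84/5,11)]
5. Canonical ring: [(6,7) (18,7) (18,35/4) (84/5,11) (6,11)]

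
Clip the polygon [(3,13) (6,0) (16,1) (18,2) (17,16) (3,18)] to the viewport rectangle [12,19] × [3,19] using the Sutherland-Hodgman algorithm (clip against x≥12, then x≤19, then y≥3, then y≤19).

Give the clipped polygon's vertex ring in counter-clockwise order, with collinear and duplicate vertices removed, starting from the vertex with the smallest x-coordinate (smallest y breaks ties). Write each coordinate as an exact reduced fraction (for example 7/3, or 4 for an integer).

1. After x ≥ 12: [(12,3/5) (16,1) (18,2) (17,16) (12,117/7)]
2. After x ≤ 19: [(12,3/5) (16,1) (18,2) (17,16) (12,117/7)]
3. After y ≥ 3: [(12,3) (251/14,3) (17,16) (12,117/7)]
4. After y ≤ 19: [(12,3) (251/14,3) (17,16) (12,117/7)]
5. Canonical ring: [(12,3) (251/14,3) (17,16) (12,117/7)]

Clipped polygon: [(12,3) (251/14,3) (17,16) (12,117/7)]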